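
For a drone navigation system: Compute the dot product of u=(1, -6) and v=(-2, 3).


u . v = u_x*v_x + u_y*v_y = 1*(-2) + (-6)*3
= (-2) + (-18) = -20

-20


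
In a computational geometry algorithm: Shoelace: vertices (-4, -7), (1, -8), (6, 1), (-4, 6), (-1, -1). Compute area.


Shoelace sum: ((-4)*(-8) - 1*(-7)) + (1*1 - 6*(-8)) + (6*6 - (-4)*1) + ((-4)*(-1) - (-1)*6) + ((-1)*(-7) - (-4)*(-1))
= 141
Area = |141|/2 = 70.5

70.5


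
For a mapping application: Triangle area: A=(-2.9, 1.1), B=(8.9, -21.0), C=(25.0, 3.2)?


Area = |x_A(y_B-y_C) + x_B(y_C-y_A) + x_C(y_A-y_B)|/2
= |70.18 + 18.69 + 552.5|/2
= 641.37/2 = 320.685

320.685


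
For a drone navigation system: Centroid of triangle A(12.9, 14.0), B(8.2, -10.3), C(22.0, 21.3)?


Centroid = ((x_A+x_B+x_C)/3, (y_A+y_B+y_C)/3)
= ((12.9+8.2+22)/3, (14+(-10.3)+21.3)/3)
= (14.3667, 8.3333)

(14.3667, 8.3333)


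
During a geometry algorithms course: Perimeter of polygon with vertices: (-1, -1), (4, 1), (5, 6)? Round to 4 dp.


Sides: (-1, -1)->(4, 1): sqrt(29) = 5.385165, (4, 1)->(5, 6): sqrt(26) = 5.09902, (5, 6)->(-1, -1): sqrt(85) = 9.219544
Sum = 19.703729
Perimeter = 19.7037

19.7037


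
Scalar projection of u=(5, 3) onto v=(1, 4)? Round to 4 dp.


u.v = 17, |v| = sqrt(17) = 4.1231
Scalar projection = u.v / |v| = 17 / sqrt(17) = 4.1231

4.1231


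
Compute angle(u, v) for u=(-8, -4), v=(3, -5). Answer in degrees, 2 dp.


u.v = -4, |u| = sqrt(80) = 8.9443, |v| = sqrt(34) = 5.831
cos(theta) = u.v/(|u||v|) = -4/sqrt(2720) = -0.076696
theta = acos(-0.076696) = 94.4 degrees

94.4 degrees


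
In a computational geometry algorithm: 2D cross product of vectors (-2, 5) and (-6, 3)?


u x v = u_x*v_y - u_y*v_x = (-2)*3 - 5*(-6)
= (-6) - (-30) = 24

24


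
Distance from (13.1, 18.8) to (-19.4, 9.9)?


dx=-32.5, dy=-8.9
d^2 = (-32.5)^2 + (-8.9)^2 = 1135.46
d = sqrt(1135.46) = 33.6966

33.6966


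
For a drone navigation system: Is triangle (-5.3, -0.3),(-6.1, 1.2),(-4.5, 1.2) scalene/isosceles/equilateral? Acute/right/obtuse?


Side lengths squared: AB^2=2.89, BC^2=2.56, CA^2=2.89
Sorted: [2.56, 2.89, 2.89]
By sides: Isosceles, By angles: Acute

Isosceles, Acute


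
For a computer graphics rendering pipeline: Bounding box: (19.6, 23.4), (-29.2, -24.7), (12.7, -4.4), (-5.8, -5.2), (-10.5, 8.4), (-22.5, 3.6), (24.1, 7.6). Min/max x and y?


x range: [-29.2, 24.1]
y range: [-24.7, 23.4]
Bounding box: (-29.2,-24.7) to (24.1,23.4)

(-29.2,-24.7) to (24.1,23.4)


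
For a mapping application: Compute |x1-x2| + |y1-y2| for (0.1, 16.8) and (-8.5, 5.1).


|0.1-(-8.5)| + |16.8-5.1| = 8.6 + 11.7 = 20.3

20.3


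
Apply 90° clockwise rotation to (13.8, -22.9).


90° CW: (x,y) -> (y, -x)
(13.8,-22.9) -> (-22.9, -13.8)

(-22.9, -13.8)


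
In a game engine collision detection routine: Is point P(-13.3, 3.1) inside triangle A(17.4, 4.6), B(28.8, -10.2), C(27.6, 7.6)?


Cross products: AB x AP = -471.46, BC x BP = 733.42, CA x CP = -76.8
All same sign? no

No, outside


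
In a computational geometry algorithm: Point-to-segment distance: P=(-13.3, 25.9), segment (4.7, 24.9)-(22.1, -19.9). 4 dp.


Project P onto AB: t = 0 (clamped to [0,1])
Closest point on segment: (4.7, 24.9)
Distance: 18.0278

18.0278


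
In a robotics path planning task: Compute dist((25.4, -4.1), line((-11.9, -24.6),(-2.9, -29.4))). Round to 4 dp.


|cross product| = 363.54
|line direction| = sqrt(104.04) = 10.2
Distance = 363.54/sqrt(104.04) = 35.6412

35.6412


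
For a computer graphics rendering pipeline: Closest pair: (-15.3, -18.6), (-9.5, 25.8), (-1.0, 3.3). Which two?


d(P0,P1) = 44.7772, d(P0,P2) = 26.1553, d(P1,P2) = 24.052
Closest: P1 and P2

Closest pair: (-9.5, 25.8) and (-1.0, 3.3), distance = 24.052


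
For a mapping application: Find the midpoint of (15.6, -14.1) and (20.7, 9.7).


M = ((15.6+20.7)/2, ((-14.1)+9.7)/2)
= (18.15, -2.2)

(18.15, -2.2)


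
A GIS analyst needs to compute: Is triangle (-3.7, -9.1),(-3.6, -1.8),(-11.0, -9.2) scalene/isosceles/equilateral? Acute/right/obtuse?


Side lengths squared: AB^2=53.3, BC^2=109.52, CA^2=53.3
Sorted: [53.3, 53.3, 109.52]
By sides: Isosceles, By angles: Obtuse

Isosceles, Obtuse


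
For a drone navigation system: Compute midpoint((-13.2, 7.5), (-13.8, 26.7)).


M = (((-13.2)+(-13.8))/2, (7.5+26.7)/2)
= (-13.5, 17.1)

(-13.5, 17.1)


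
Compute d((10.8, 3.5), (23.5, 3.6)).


dx=12.7, dy=0.1
d^2 = 12.7^2 + 0.1^2 = 161.3
d = sqrt(161.3) = 12.7004

12.7004


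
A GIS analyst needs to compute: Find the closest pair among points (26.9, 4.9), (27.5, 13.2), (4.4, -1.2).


d(P0,P1) = 8.3217, d(P0,P2) = 23.3122, d(P1,P2) = 27.2208
Closest: P0 and P1

Closest pair: (26.9, 4.9) and (27.5, 13.2), distance = 8.3217


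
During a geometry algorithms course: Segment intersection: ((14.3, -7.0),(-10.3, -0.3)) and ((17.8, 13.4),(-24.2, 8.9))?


Cross products: d1=841.05, d2=448.95, d3=-525.29, d4=-133.19
d1*d2 < 0 and d3*d4 < 0? no

No, they don't intersect


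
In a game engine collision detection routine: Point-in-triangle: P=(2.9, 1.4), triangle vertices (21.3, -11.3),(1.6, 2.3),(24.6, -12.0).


Cross products: AB x AP = 0.05, BC x BP = -2.11, CA x CP = -29.03
All same sign? no

No, outside


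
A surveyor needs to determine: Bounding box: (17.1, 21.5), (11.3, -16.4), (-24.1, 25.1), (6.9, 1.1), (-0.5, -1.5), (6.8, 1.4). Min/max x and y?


x range: [-24.1, 17.1]
y range: [-16.4, 25.1]
Bounding box: (-24.1,-16.4) to (17.1,25.1)

(-24.1,-16.4) to (17.1,25.1)


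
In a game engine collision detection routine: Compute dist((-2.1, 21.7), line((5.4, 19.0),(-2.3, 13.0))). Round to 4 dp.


|cross product| = 65.79
|line direction| = sqrt(95.29) = 9.7617
Distance = 65.79/sqrt(95.29) = 6.7396

6.7396


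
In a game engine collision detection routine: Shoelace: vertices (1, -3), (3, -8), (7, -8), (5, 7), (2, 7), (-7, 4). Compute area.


Shoelace sum: (1*(-8) - 3*(-3)) + (3*(-8) - 7*(-8)) + (7*7 - 5*(-8)) + (5*7 - 2*7) + (2*4 - (-7)*7) + ((-7)*(-3) - 1*4)
= 217
Area = |217|/2 = 108.5

108.5


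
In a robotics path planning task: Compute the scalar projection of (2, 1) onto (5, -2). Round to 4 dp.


u.v = 8, |v| = sqrt(29) = 5.3852
Scalar projection = u.v / |v| = 8 / sqrt(29) = 1.4856

1.4856


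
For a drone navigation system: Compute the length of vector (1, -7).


|u| = sqrt(1^2 + (-7)^2) = sqrt(50) = 7.0711

7.0711


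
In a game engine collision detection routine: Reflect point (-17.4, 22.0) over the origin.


Reflection over origin: (x,y) -> (-x,-y)
(-17.4, 22) -> (17.4, -22)

(17.4, -22)


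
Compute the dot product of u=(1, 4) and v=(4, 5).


u . v = u_x*v_x + u_y*v_y = 1*4 + 4*5
= 4 + 20 = 24

24


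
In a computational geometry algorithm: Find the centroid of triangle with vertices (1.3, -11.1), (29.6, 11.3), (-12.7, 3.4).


Centroid = ((x_A+x_B+x_C)/3, (y_A+y_B+y_C)/3)
= ((1.3+29.6+(-12.7))/3, ((-11.1)+11.3+3.4)/3)
= (6.0667, 1.2)

(6.0667, 1.2)


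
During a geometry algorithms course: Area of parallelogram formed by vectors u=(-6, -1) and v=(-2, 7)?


|u x v| = |(-6)*7 - (-1)*(-2)|
= |(-42) - 2| = 44

44


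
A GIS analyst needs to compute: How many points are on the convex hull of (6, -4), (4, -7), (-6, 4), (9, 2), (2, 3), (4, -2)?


Convex hull vertices (CCW): (-6, 4), (4, -7), (6, -4), (9, 2), (2, 3)
Count = 5

5


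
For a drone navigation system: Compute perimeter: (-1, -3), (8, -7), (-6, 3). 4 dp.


Sides: (-1, -3)->(8, -7): sqrt(97) = 9.848858, (8, -7)->(-6, 3): sqrt(296) = 17.204651, (-6, 3)->(-1, -3): sqrt(61) = 7.81025
Sum = 34.863759
Perimeter = 34.8638

34.8638


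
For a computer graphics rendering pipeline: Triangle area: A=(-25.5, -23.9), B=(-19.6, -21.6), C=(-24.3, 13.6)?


Area = |x_A(y_B-y_C) + x_B(y_C-y_A) + x_C(y_A-y_B)|/2
= |897.6 + (-735) + 55.89|/2
= 218.49/2 = 109.245

109.245


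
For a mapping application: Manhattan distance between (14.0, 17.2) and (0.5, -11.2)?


|14-0.5| + |17.2-(-11.2)| = 13.5 + 28.4 = 41.9

41.9


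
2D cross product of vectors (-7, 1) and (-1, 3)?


u x v = u_x*v_y - u_y*v_x = (-7)*3 - 1*(-1)
= (-21) - (-1) = -20

-20


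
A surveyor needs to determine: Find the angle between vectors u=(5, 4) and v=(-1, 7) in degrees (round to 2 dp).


u.v = 23, |u| = sqrt(41) = 6.4031, |v| = sqrt(50) = 7.0711
cos(theta) = u.v/(|u||v|) = 23/sqrt(2050) = 0.507985
theta = acos(0.507985) = 59.47 degrees

59.47 degrees


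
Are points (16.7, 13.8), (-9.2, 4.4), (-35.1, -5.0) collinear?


Cross product: ((-9.2)-16.7)*((-5)-13.8) - (4.4-13.8)*((-35.1)-16.7)
= 0

Yes, collinear


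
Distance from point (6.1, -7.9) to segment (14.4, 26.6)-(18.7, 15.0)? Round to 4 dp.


Project P onto AB: t = 1 (clamped to [0,1])
Closest point on segment: (18.7, 15)
Distance: 26.1375

26.1375


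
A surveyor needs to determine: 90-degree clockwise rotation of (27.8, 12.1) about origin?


90° CW: (x,y) -> (y, -x)
(27.8,12.1) -> (12.1, -27.8)

(12.1, -27.8)


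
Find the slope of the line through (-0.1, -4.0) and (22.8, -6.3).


slope = (y2-y1)/(x2-x1) = ((-6.3)-(-4))/(22.8-(-0.1)) = (-2.3)/22.9 = -0.1004

-0.1004


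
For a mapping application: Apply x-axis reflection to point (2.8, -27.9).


Reflection over x-axis: (x,y) -> (x,-y)
(2.8, -27.9) -> (2.8, 27.9)

(2.8, 27.9)


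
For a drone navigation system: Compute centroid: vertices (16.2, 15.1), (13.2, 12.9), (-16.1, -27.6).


Centroid = ((x_A+x_B+x_C)/3, (y_A+y_B+y_C)/3)
= ((16.2+13.2+(-16.1))/3, (15.1+12.9+(-27.6))/3)
= (4.4333, 0.1333)

(4.4333, 0.1333)


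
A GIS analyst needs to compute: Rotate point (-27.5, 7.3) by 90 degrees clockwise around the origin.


90° CW: (x,y) -> (y, -x)
(-27.5,7.3) -> (7.3, 27.5)

(7.3, 27.5)


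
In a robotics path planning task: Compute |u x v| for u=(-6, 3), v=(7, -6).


|u x v| = |(-6)*(-6) - 3*7|
= |36 - 21| = 15

15


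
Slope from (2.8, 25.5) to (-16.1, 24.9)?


slope = (y2-y1)/(x2-x1) = (24.9-25.5)/((-16.1)-2.8) = (-0.6)/(-18.9) = 0.0317

0.0317


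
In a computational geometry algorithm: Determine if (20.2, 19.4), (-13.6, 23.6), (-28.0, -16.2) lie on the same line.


Cross product: ((-13.6)-20.2)*((-16.2)-19.4) - (23.6-19.4)*((-28)-20.2)
= 1405.72

No, not collinear


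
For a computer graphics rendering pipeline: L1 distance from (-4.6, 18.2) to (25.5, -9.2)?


|(-4.6)-25.5| + |18.2-(-9.2)| = 30.1 + 27.4 = 57.5

57.5


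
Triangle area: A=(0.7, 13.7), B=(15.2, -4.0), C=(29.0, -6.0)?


Area = |x_A(y_B-y_C) + x_B(y_C-y_A) + x_C(y_A-y_B)|/2
= |1.4 + (-299.44) + 513.3|/2
= 215.26/2 = 107.63

107.63


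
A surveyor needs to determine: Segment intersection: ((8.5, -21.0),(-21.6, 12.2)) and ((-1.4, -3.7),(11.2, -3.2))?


Cross products: d1=-222.93, d2=210.44, d3=-192.05, d4=-625.42
d1*d2 < 0 and d3*d4 < 0? no

No, they don't intersect


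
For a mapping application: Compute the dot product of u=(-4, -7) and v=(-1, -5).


u . v = u_x*v_x + u_y*v_y = (-4)*(-1) + (-7)*(-5)
= 4 + 35 = 39

39


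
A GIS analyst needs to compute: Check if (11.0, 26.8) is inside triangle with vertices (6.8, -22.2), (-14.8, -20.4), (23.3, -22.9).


Cross products: AB x AP = -1065.96, BC x BP = 1862.82, CA x CP = -811.44
All same sign? no

No, outside


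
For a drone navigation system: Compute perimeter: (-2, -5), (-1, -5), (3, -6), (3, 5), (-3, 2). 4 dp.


Sides: (-2, -5)->(-1, -5): sqrt(1) = 1, (-1, -5)->(3, -6): sqrt(17) = 4.123106, (3, -6)->(3, 5): sqrt(121) = 11, (3, 5)->(-3, 2): sqrt(45) = 6.708204, (-3, 2)->(-2, -5): sqrt(50) = 7.071068
Sum = 29.902378
Perimeter = 29.9024

29.9024


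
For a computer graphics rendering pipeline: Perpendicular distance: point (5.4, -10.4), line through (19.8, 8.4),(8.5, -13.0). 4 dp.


|cross product| = 95.72
|line direction| = sqrt(585.65) = 24.2002
Distance = 95.72/sqrt(585.65) = 3.9553

3.9553


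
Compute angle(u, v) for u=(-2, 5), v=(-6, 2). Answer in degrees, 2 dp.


u.v = 22, |u| = sqrt(29) = 5.3852, |v| = sqrt(40) = 6.3246
cos(theta) = u.v/(|u||v|) = 22/sqrt(1160) = 0.645942
theta = acos(0.645942) = 49.76 degrees

49.76 degrees


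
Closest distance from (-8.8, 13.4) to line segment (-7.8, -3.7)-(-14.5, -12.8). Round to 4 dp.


Project P onto AB: t = 0 (clamped to [0,1])
Closest point on segment: (-7.8, -3.7)
Distance: 17.1292

17.1292


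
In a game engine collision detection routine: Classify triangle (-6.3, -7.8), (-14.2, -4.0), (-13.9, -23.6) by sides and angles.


Side lengths squared: AB^2=76.85, BC^2=384.25, CA^2=307.4
Sorted: [76.85, 307.4, 384.25]
By sides: Scalene, By angles: Right

Scalene, Right


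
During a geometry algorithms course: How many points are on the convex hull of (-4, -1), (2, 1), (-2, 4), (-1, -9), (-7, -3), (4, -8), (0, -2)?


Convex hull vertices (CCW): (-7, -3), (-1, -9), (4, -8), (2, 1), (-2, 4)
Count = 5

5


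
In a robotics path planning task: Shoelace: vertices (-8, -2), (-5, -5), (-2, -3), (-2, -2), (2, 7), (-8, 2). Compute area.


Shoelace sum: ((-8)*(-5) - (-5)*(-2)) + ((-5)*(-3) - (-2)*(-5)) + ((-2)*(-2) - (-2)*(-3)) + ((-2)*7 - 2*(-2)) + (2*2 - (-8)*7) + ((-8)*(-2) - (-8)*2)
= 115
Area = |115|/2 = 57.5

57.5


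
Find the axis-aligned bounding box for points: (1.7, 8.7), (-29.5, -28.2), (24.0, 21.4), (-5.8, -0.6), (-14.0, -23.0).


x range: [-29.5, 24]
y range: [-28.2, 21.4]
Bounding box: (-29.5,-28.2) to (24,21.4)

(-29.5,-28.2) to (24,21.4)


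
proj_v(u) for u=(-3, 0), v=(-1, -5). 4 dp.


u.v = 3, |v| = sqrt(26) = 5.099
Scalar projection = u.v / |v| = 3 / sqrt(26) = 0.5883

0.5883


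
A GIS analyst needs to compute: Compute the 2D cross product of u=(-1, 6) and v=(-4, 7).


u x v = u_x*v_y - u_y*v_x = (-1)*7 - 6*(-4)
= (-7) - (-24) = 17

17


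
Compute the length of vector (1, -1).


|u| = sqrt(1^2 + (-1)^2) = sqrt(2) = 1.4142

1.4142


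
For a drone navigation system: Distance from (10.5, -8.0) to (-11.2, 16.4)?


dx=-21.7, dy=24.4
d^2 = (-21.7)^2 + 24.4^2 = 1066.25
d = sqrt(1066.25) = 32.6535

32.6535


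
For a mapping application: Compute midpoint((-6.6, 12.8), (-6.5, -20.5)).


M = (((-6.6)+(-6.5))/2, (12.8+(-20.5))/2)
= (-6.55, -3.85)

(-6.55, -3.85)


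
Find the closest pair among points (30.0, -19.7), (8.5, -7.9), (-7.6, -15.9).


d(P0,P1) = 24.5253, d(P0,P2) = 37.7915, d(P1,P2) = 17.978
Closest: P1 and P2

Closest pair: (8.5, -7.9) and (-7.6, -15.9), distance = 17.978


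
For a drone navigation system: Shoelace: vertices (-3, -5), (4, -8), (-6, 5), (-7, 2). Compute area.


Shoelace sum: ((-3)*(-8) - 4*(-5)) + (4*5 - (-6)*(-8)) + ((-6)*2 - (-7)*5) + ((-7)*(-5) - (-3)*2)
= 80
Area = |80|/2 = 40

40


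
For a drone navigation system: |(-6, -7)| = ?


|u| = sqrt((-6)^2 + (-7)^2) = sqrt(85) = 9.2195

9.2195


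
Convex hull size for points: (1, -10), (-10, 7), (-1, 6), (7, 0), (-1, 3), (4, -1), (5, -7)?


Convex hull vertices (CCW): (-10, 7), (1, -10), (5, -7), (7, 0), (-1, 6)
Count = 5

5


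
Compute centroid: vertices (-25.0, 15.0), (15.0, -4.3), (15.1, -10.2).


Centroid = ((x_A+x_B+x_C)/3, (y_A+y_B+y_C)/3)
= (((-25)+15+15.1)/3, (15+(-4.3)+(-10.2))/3)
= (1.7, 0.1667)

(1.7, 0.1667)


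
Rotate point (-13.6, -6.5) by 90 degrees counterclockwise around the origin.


90° CCW: (x,y) -> (-y, x)
(-13.6,-6.5) -> (6.5, -13.6)

(6.5, -13.6)


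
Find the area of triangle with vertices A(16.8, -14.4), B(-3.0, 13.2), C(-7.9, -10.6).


Area = |x_A(y_B-y_C) + x_B(y_C-y_A) + x_C(y_A-y_B)|/2
= |399.84 + (-11.4) + 218.04|/2
= 606.48/2 = 303.24

303.24


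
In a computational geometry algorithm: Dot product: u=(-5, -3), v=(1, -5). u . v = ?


u . v = u_x*v_x + u_y*v_y = (-5)*1 + (-3)*(-5)
= (-5) + 15 = 10

10


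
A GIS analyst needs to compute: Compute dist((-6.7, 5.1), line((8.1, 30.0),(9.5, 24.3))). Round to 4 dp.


|cross product| = 119.22
|line direction| = sqrt(34.45) = 5.8694
Distance = 119.22/sqrt(34.45) = 20.3121

20.3121


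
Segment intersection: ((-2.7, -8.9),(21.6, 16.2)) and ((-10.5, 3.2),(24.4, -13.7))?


Cross products: d1=-290.47, d2=996.19, d3=489.81, d4=-796.85
d1*d2 < 0 and d3*d4 < 0? yes

Yes, they intersect


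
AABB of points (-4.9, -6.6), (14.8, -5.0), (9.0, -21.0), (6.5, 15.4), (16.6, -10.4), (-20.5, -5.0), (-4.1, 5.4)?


x range: [-20.5, 16.6]
y range: [-21, 15.4]
Bounding box: (-20.5,-21) to (16.6,15.4)

(-20.5,-21) to (16.6,15.4)


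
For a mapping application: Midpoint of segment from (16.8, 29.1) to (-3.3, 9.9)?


M = ((16.8+(-3.3))/2, (29.1+9.9)/2)
= (6.75, 19.5)

(6.75, 19.5)


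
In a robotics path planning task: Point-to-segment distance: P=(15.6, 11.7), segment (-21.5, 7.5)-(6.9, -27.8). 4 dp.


Project P onto AB: t = 0.4411 (clamped to [0,1])
Closest point on segment: (-8.9734, -8.0701)
Distance: 31.539

31.539


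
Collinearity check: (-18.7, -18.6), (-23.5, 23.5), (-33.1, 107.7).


Cross product: ((-23.5)-(-18.7))*(107.7-(-18.6)) - (23.5-(-18.6))*((-33.1)-(-18.7))
= 0

Yes, collinear


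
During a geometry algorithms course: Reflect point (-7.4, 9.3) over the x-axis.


Reflection over x-axis: (x,y) -> (x,-y)
(-7.4, 9.3) -> (-7.4, -9.3)

(-7.4, -9.3)


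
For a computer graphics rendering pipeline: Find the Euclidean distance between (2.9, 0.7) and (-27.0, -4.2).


dx=-29.9, dy=-4.9
d^2 = (-29.9)^2 + (-4.9)^2 = 918.02
d = sqrt(918.02) = 30.2988

30.2988


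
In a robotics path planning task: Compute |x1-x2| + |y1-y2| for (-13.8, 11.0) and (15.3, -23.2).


|(-13.8)-15.3| + |11-(-23.2)| = 29.1 + 34.2 = 63.3

63.3


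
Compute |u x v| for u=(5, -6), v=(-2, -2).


|u x v| = |5*(-2) - (-6)*(-2)|
= |(-10) - 12| = 22

22


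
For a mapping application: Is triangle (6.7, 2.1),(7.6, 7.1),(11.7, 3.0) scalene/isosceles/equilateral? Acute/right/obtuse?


Side lengths squared: AB^2=25.81, BC^2=33.62, CA^2=25.81
Sorted: [25.81, 25.81, 33.62]
By sides: Isosceles, By angles: Acute

Isosceles, Acute


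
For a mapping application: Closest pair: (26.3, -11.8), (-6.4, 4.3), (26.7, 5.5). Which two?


d(P0,P1) = 36.4486, d(P0,P2) = 17.3046, d(P1,P2) = 33.1217
Closest: P0 and P2

Closest pair: (26.3, -11.8) and (26.7, 5.5), distance = 17.3046


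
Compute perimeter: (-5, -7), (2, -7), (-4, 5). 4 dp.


Sides: (-5, -7)->(2, -7): sqrt(49) = 7, (2, -7)->(-4, 5): sqrt(180) = 13.416408, (-4, 5)->(-5, -7): sqrt(145) = 12.041595
Sum = 32.458003
Perimeter = 32.458

32.458


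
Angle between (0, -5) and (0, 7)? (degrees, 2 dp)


u.v = -35, |u| = sqrt(25) = 5, |v| = sqrt(49) = 7
cos(theta) = u.v/(|u||v|) = -35/sqrt(1225) = -1
theta = acos(-1) = 180 degrees

180 degrees


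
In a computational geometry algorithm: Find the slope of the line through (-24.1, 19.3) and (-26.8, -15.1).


slope = (y2-y1)/(x2-x1) = ((-15.1)-19.3)/((-26.8)-(-24.1)) = (-34.4)/(-2.7) = 12.7407

12.7407


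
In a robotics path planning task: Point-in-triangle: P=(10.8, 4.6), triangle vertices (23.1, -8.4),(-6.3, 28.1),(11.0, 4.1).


Cross products: AB x AP = 66.75, BC x BP = 3.85, CA x CP = 3.55
All same sign? yes

Yes, inside


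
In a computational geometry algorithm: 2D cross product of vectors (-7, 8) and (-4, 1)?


u x v = u_x*v_y - u_y*v_x = (-7)*1 - 8*(-4)
= (-7) - (-32) = 25

25


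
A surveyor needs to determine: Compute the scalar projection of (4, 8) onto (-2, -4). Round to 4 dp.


u.v = -40, |v| = sqrt(20) = 4.4721
Scalar projection = u.v / |v| = -40 / sqrt(20) = -8.9443

-8.9443


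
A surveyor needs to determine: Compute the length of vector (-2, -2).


|u| = sqrt((-2)^2 + (-2)^2) = sqrt(8) = 2.8284

2.8284


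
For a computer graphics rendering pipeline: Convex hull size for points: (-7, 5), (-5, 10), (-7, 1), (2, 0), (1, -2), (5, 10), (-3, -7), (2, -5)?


Convex hull vertices (CCW): (-7, 1), (-3, -7), (2, -5), (5, 10), (-5, 10), (-7, 5)
Count = 6

6


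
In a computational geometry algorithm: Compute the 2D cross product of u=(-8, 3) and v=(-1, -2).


u x v = u_x*v_y - u_y*v_x = (-8)*(-2) - 3*(-1)
= 16 - (-3) = 19

19


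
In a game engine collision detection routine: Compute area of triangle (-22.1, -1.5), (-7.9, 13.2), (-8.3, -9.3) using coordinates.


Area = |x_A(y_B-y_C) + x_B(y_C-y_A) + x_C(y_A-y_B)|/2
= |(-497.25) + 61.62 + 122.01|/2
= 313.62/2 = 156.81

156.81


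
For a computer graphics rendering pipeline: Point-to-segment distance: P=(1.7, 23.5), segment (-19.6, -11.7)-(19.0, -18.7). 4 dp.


Project P onto AB: t = 0.3741 (clamped to [0,1])
Closest point on segment: (-5.1584, -14.319)
Distance: 38.4358

38.4358


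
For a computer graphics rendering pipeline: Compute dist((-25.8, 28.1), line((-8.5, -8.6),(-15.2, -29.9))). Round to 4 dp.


|cross product| = 614.38
|line direction| = sqrt(498.58) = 22.3289
Distance = 614.38/sqrt(498.58) = 27.515

27.515


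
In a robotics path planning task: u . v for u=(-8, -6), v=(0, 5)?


u . v = u_x*v_x + u_y*v_y = (-8)*0 + (-6)*5
= 0 + (-30) = -30

-30


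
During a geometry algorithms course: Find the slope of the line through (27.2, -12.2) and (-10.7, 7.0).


slope = (y2-y1)/(x2-x1) = (7-(-12.2))/((-10.7)-27.2) = 19.2/(-37.9) = -0.5066

-0.5066


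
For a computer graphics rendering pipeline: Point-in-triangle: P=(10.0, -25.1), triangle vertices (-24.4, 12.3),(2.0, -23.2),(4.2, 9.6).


Cross products: AB x AP = 233.84, BC x BP = -266.58, CA x CP = 976.76
All same sign? no

No, outside


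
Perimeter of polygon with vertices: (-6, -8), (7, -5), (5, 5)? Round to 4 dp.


Sides: (-6, -8)->(7, -5): sqrt(178) = 13.341664, (7, -5)->(5, 5): sqrt(104) = 10.198039, (5, 5)->(-6, -8): sqrt(290) = 17.029386
Sum = 40.569089
Perimeter = 40.5691

40.5691


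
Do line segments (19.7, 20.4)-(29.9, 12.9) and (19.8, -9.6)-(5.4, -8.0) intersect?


Cross products: d1=-431.84, d2=-340.16, d3=-305.25, d4=-396.93
d1*d2 < 0 and d3*d4 < 0? no

No, they don't intersect


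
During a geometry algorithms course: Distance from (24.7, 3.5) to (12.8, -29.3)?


dx=-11.9, dy=-32.8
d^2 = (-11.9)^2 + (-32.8)^2 = 1217.45
d = sqrt(1217.45) = 34.892

34.892


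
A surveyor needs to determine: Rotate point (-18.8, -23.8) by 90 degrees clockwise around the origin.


90° CW: (x,y) -> (y, -x)
(-18.8,-23.8) -> (-23.8, 18.8)

(-23.8, 18.8)


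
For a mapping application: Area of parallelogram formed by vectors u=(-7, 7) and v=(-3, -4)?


|u x v| = |(-7)*(-4) - 7*(-3)|
= |28 - (-21)| = 49

49


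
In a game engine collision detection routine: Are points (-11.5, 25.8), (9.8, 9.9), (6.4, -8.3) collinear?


Cross product: (9.8-(-11.5))*((-8.3)-25.8) - (9.9-25.8)*(6.4-(-11.5))
= -441.72

No, not collinear


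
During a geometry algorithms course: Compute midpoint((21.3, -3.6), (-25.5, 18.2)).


M = ((21.3+(-25.5))/2, ((-3.6)+18.2)/2)
= (-2.1, 7.3)

(-2.1, 7.3)


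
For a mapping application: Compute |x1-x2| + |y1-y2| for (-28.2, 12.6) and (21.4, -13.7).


|(-28.2)-21.4| + |12.6-(-13.7)| = 49.6 + 26.3 = 75.9

75.9


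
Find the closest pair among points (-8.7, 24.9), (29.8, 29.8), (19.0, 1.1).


d(P0,P1) = 38.8106, d(P0,P2) = 36.5203, d(P1,P2) = 30.6648
Closest: P1 and P2

Closest pair: (29.8, 29.8) and (19.0, 1.1), distance = 30.6648


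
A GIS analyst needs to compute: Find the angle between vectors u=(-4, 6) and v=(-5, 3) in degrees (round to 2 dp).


u.v = 38, |u| = sqrt(52) = 7.2111, |v| = sqrt(34) = 5.831
cos(theta) = u.v/(|u||v|) = 38/sqrt(1768) = 0.903738
theta = acos(0.903738) = 25.35 degrees

25.35 degrees


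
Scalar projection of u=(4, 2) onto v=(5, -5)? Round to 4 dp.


u.v = 10, |v| = sqrt(50) = 7.0711
Scalar projection = u.v / |v| = 10 / sqrt(50) = 1.4142

1.4142


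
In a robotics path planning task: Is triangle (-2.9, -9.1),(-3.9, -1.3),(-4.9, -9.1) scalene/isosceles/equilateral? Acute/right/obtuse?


Side lengths squared: AB^2=61.84, BC^2=61.84, CA^2=4
Sorted: [4, 61.84, 61.84]
By sides: Isosceles, By angles: Acute

Isosceles, Acute


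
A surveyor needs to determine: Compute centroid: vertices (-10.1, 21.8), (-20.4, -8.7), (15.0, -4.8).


Centroid = ((x_A+x_B+x_C)/3, (y_A+y_B+y_C)/3)
= (((-10.1)+(-20.4)+15)/3, (21.8+(-8.7)+(-4.8))/3)
= (-5.1667, 2.7667)

(-5.1667, 2.7667)


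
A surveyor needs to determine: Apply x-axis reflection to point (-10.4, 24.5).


Reflection over x-axis: (x,y) -> (x,-y)
(-10.4, 24.5) -> (-10.4, -24.5)

(-10.4, -24.5)


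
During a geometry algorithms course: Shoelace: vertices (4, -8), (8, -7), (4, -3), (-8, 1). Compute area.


Shoelace sum: (4*(-7) - 8*(-8)) + (8*(-3) - 4*(-7)) + (4*1 - (-8)*(-3)) + ((-8)*(-8) - 4*1)
= 80
Area = |80|/2 = 40

40


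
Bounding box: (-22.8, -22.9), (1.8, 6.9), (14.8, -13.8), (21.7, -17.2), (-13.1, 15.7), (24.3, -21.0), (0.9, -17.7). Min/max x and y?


x range: [-22.8, 24.3]
y range: [-22.9, 15.7]
Bounding box: (-22.8,-22.9) to (24.3,15.7)

(-22.8,-22.9) to (24.3,15.7)


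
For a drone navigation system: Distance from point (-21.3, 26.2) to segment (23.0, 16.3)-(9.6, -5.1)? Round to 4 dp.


Project P onto AB: t = 0.5988 (clamped to [0,1])
Closest point on segment: (14.9758, 3.4852)
Distance: 42.8006

42.8006


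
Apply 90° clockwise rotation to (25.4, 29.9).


90° CW: (x,y) -> (y, -x)
(25.4,29.9) -> (29.9, -25.4)

(29.9, -25.4)


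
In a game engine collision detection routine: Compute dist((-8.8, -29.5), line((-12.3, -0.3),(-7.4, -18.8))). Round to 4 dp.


|cross product| = 78.33
|line direction| = sqrt(366.26) = 19.1379
Distance = 78.33/sqrt(366.26) = 4.0929

4.0929


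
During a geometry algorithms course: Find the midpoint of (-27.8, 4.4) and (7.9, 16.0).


M = (((-27.8)+7.9)/2, (4.4+16)/2)
= (-9.95, 10.2)

(-9.95, 10.2)


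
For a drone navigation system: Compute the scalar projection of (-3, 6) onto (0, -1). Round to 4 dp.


u.v = -6, |v| = sqrt(1) = 1
Scalar projection = u.v / |v| = -6 / sqrt(1) = -6

-6


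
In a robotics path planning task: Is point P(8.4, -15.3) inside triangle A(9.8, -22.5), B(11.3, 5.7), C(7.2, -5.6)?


Cross products: AB x AP = 50.28, BC x BP = 53.33, CA x CP = -4.94
All same sign? no

No, outside


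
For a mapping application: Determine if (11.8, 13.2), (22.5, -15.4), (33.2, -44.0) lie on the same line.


Cross product: (22.5-11.8)*((-44)-13.2) - ((-15.4)-13.2)*(33.2-11.8)
= 0

Yes, collinear


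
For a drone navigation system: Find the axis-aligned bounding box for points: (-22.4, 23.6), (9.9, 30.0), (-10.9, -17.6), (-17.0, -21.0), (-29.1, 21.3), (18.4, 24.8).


x range: [-29.1, 18.4]
y range: [-21, 30]
Bounding box: (-29.1,-21) to (18.4,30)

(-29.1,-21) to (18.4,30)


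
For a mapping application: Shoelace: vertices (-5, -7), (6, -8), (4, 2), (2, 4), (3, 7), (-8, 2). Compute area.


Shoelace sum: ((-5)*(-8) - 6*(-7)) + (6*2 - 4*(-8)) + (4*4 - 2*2) + (2*7 - 3*4) + (3*2 - (-8)*7) + ((-8)*(-7) - (-5)*2)
= 268
Area = |268|/2 = 134

134


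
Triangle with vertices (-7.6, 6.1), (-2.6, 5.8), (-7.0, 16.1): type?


Side lengths squared: AB^2=25.09, BC^2=125.45, CA^2=100.36
Sorted: [25.09, 100.36, 125.45]
By sides: Scalene, By angles: Right

Scalene, Right


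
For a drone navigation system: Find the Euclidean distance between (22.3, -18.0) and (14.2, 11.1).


dx=-8.1, dy=29.1
d^2 = (-8.1)^2 + 29.1^2 = 912.42
d = sqrt(912.42) = 30.2063

30.2063


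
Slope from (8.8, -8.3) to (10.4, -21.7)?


slope = (y2-y1)/(x2-x1) = ((-21.7)-(-8.3))/(10.4-8.8) = (-13.4)/1.6 = -8.375

-8.375


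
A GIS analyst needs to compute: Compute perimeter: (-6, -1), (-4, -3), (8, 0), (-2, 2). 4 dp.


Sides: (-6, -1)->(-4, -3): sqrt(8) = 2.828427, (-4, -3)->(8, 0): sqrt(153) = 12.369317, (8, 0)->(-2, 2): sqrt(104) = 10.198039, (-2, 2)->(-6, -1): sqrt(25) = 5
Sum = 30.395783
Perimeter = 30.3958

30.3958


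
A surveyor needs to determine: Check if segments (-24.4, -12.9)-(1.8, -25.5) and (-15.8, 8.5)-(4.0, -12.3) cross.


Cross products: d1=-602.6, d2=-307.12, d3=669.04, d4=373.56
d1*d2 < 0 and d3*d4 < 0? no

No, they don't intersect


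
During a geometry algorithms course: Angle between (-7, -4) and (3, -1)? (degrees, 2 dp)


u.v = -17, |u| = sqrt(65) = 8.0623, |v| = sqrt(10) = 3.1623
cos(theta) = u.v/(|u||v|) = -17/sqrt(650) = -0.666795
theta = acos(-0.666795) = 131.82 degrees

131.82 degrees


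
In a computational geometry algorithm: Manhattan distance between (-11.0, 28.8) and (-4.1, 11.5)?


|(-11)-(-4.1)| + |28.8-11.5| = 6.9 + 17.3 = 24.2

24.2


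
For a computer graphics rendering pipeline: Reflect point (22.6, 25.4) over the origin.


Reflection over origin: (x,y) -> (-x,-y)
(22.6, 25.4) -> (-22.6, -25.4)

(-22.6, -25.4)


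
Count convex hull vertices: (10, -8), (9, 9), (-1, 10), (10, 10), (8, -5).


Convex hull vertices (CCW): (-1, 10), (8, -5), (10, -8), (10, 10)
Count = 4

4


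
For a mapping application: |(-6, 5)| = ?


|u| = sqrt((-6)^2 + 5^2) = sqrt(61) = 7.8102

7.8102


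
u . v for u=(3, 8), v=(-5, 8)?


u . v = u_x*v_x + u_y*v_y = 3*(-5) + 8*8
= (-15) + 64 = 49

49


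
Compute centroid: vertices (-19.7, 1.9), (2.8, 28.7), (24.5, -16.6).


Centroid = ((x_A+x_B+x_C)/3, (y_A+y_B+y_C)/3)
= (((-19.7)+2.8+24.5)/3, (1.9+28.7+(-16.6))/3)
= (2.5333, 4.6667)

(2.5333, 4.6667)


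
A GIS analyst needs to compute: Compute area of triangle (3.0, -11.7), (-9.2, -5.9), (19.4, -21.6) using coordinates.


Area = |x_A(y_B-y_C) + x_B(y_C-y_A) + x_C(y_A-y_B)|/2
= |47.1 + 91.08 + (-112.52)|/2
= 25.66/2 = 12.83

12.83


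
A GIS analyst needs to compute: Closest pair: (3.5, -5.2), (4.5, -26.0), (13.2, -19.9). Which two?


d(P0,P1) = 20.824, d(P0,P2) = 17.6119, d(P1,P2) = 10.6254
Closest: P1 and P2

Closest pair: (4.5, -26.0) and (13.2, -19.9), distance = 10.6254


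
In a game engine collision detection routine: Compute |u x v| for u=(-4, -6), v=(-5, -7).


|u x v| = |(-4)*(-7) - (-6)*(-5)|
= |28 - 30| = 2

2


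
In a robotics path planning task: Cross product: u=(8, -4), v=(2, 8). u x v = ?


u x v = u_x*v_y - u_y*v_x = 8*8 - (-4)*2
= 64 - (-8) = 72

72


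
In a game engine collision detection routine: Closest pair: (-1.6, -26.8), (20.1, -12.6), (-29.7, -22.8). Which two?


d(P0,P1) = 25.9332, d(P0,P2) = 28.3833, d(P1,P2) = 50.8338
Closest: P0 and P1

Closest pair: (-1.6, -26.8) and (20.1, -12.6), distance = 25.9332


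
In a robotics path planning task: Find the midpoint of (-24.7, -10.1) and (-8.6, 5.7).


M = (((-24.7)+(-8.6))/2, ((-10.1)+5.7)/2)
= (-16.65, -2.2)

(-16.65, -2.2)


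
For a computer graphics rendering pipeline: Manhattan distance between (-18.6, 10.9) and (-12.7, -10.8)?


|(-18.6)-(-12.7)| + |10.9-(-10.8)| = 5.9 + 21.7 = 27.6

27.6


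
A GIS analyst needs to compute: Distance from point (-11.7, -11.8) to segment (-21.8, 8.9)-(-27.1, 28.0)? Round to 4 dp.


Project P onto AB: t = 0 (clamped to [0,1])
Closest point on segment: (-21.8, 8.9)
Distance: 23.0326

23.0326


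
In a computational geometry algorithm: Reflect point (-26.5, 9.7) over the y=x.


Reflection over y=x: (x,y) -> (y,x)
(-26.5, 9.7) -> (9.7, -26.5)

(9.7, -26.5)


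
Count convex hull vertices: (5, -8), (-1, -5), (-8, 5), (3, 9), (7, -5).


Convex hull vertices (CCW): (-8, 5), (-1, -5), (5, -8), (7, -5), (3, 9)
Count = 5

5


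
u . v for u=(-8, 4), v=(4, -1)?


u . v = u_x*v_x + u_y*v_y = (-8)*4 + 4*(-1)
= (-32) + (-4) = -36

-36


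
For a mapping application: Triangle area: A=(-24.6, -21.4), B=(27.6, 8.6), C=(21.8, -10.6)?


Area = |x_A(y_B-y_C) + x_B(y_C-y_A) + x_C(y_A-y_B)|/2
= |(-472.32) + 298.08 + (-654)|/2
= 828.24/2 = 414.12

414.12


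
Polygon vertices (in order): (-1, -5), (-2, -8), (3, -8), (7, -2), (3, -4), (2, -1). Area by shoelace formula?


Shoelace sum: ((-1)*(-8) - (-2)*(-5)) + ((-2)*(-8) - 3*(-8)) + (3*(-2) - 7*(-8)) + (7*(-4) - 3*(-2)) + (3*(-1) - 2*(-4)) + (2*(-5) - (-1)*(-1))
= 60
Area = |60|/2 = 30

30


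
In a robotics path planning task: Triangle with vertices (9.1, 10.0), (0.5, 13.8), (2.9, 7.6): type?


Side lengths squared: AB^2=88.4, BC^2=44.2, CA^2=44.2
Sorted: [44.2, 44.2, 88.4]
By sides: Isosceles, By angles: Right

Isosceles, Right


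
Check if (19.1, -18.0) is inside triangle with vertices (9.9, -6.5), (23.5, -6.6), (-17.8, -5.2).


Cross products: AB x AP = -155.48, BC x BP = 476.98, CA x CP = -306.59
All same sign? no

No, outside


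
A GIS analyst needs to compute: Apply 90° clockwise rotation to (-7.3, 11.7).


90° CW: (x,y) -> (y, -x)
(-7.3,11.7) -> (11.7, 7.3)

(11.7, 7.3)


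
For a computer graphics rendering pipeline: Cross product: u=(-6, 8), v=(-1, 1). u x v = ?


u x v = u_x*v_y - u_y*v_x = (-6)*1 - 8*(-1)
= (-6) - (-8) = 2

2


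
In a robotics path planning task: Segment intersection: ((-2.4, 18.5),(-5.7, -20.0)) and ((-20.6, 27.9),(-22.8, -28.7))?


Cross products: d1=1050.8, d2=948.72, d3=-731.72, d4=-629.64
d1*d2 < 0 and d3*d4 < 0? no

No, they don't intersect


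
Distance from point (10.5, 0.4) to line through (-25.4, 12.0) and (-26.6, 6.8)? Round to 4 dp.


|cross product| = 200.6
|line direction| = sqrt(28.48) = 5.3367
Distance = 200.6/sqrt(28.48) = 37.589

37.589


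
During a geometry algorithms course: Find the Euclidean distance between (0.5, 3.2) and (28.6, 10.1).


dx=28.1, dy=6.9
d^2 = 28.1^2 + 6.9^2 = 837.22
d = sqrt(837.22) = 28.9348

28.9348


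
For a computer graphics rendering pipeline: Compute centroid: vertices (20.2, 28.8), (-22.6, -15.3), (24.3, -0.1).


Centroid = ((x_A+x_B+x_C)/3, (y_A+y_B+y_C)/3)
= ((20.2+(-22.6)+24.3)/3, (28.8+(-15.3)+(-0.1))/3)
= (7.3, 4.4667)

(7.3, 4.4667)


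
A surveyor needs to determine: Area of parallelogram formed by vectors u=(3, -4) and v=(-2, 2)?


|u x v| = |3*2 - (-4)*(-2)|
= |6 - 8| = 2

2


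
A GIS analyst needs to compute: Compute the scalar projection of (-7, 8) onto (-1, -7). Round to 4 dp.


u.v = -49, |v| = sqrt(50) = 7.0711
Scalar projection = u.v / |v| = -49 / sqrt(50) = -6.9296

-6.9296


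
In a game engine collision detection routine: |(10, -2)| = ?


|u| = sqrt(10^2 + (-2)^2) = sqrt(104) = 10.198

10.198


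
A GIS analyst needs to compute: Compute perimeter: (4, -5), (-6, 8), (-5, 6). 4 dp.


Sides: (4, -5)->(-6, 8): sqrt(269) = 16.401219, (-6, 8)->(-5, 6): sqrt(5) = 2.236068, (-5, 6)->(4, -5): sqrt(202) = 14.21267
Sum = 32.849957
Perimeter = 32.85

32.85


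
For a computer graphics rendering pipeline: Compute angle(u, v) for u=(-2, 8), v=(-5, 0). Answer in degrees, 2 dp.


u.v = 10, |u| = sqrt(68) = 8.2462, |v| = sqrt(25) = 5
cos(theta) = u.v/(|u||v|) = 10/sqrt(1700) = 0.242536
theta = acos(0.242536) = 75.96 degrees

75.96 degrees


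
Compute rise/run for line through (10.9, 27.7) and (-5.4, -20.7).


slope = (y2-y1)/(x2-x1) = ((-20.7)-27.7)/((-5.4)-10.9) = (-48.4)/(-16.3) = 2.9693

2.9693


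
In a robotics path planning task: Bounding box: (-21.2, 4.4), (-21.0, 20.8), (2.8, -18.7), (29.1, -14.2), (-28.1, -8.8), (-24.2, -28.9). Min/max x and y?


x range: [-28.1, 29.1]
y range: [-28.9, 20.8]
Bounding box: (-28.1,-28.9) to (29.1,20.8)

(-28.1,-28.9) to (29.1,20.8)


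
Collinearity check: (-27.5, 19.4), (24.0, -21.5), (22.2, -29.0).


Cross product: (24-(-27.5))*((-29)-19.4) - ((-21.5)-19.4)*(22.2-(-27.5))
= -459.87

No, not collinear


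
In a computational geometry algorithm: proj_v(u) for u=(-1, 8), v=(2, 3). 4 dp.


u.v = 22, |v| = sqrt(13) = 3.6056
Scalar projection = u.v / |v| = 22 / sqrt(13) = 6.1017

6.1017


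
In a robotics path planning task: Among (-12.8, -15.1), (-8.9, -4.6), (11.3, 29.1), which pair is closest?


d(P0,P1) = 11.2009, d(P0,P2) = 50.3433, d(P1,P2) = 39.2903
Closest: P0 and P1

Closest pair: (-12.8, -15.1) and (-8.9, -4.6), distance = 11.2009


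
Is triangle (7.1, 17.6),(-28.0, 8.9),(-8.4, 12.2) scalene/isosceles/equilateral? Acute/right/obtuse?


Side lengths squared: AB^2=1307.7, BC^2=395.05, CA^2=269.41
Sorted: [269.41, 395.05, 1307.7]
By sides: Scalene, By angles: Obtuse

Scalene, Obtuse


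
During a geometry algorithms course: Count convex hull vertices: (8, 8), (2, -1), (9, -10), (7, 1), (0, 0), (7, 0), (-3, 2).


Convex hull vertices (CCW): (-3, 2), (9, -10), (8, 8)
Count = 3

3


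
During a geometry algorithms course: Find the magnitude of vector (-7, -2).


|u| = sqrt((-7)^2 + (-2)^2) = sqrt(53) = 7.2801

7.2801


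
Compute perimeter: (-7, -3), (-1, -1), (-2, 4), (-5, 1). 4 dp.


Sides: (-7, -3)->(-1, -1): sqrt(40) = 6.324555, (-1, -1)->(-2, 4): sqrt(26) = 5.09902, (-2, 4)->(-5, 1): sqrt(18) = 4.242641, (-5, 1)->(-7, -3): sqrt(20) = 4.472136
Sum = 20.138352
Perimeter = 20.1384

20.1384


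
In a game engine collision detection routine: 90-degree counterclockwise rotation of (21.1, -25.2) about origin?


90° CCW: (x,y) -> (-y, x)
(21.1,-25.2) -> (25.2, 21.1)

(25.2, 21.1)


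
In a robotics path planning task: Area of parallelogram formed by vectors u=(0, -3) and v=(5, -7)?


|u x v| = |0*(-7) - (-3)*5|
= |0 - (-15)| = 15

15


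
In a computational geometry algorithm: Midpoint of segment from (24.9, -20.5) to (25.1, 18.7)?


M = ((24.9+25.1)/2, ((-20.5)+18.7)/2)
= (25, -0.9)

(25, -0.9)


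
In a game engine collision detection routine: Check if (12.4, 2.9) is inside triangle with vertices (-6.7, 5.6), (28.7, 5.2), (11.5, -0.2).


Cross products: AB x AP = -87.94, BC x BP = -48.46, CA x CP = -61.64
All same sign? yes

Yes, inside


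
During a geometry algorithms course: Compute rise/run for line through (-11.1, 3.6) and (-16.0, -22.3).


slope = (y2-y1)/(x2-x1) = ((-22.3)-3.6)/((-16)-(-11.1)) = (-25.9)/(-4.9) = 5.2857

5.2857


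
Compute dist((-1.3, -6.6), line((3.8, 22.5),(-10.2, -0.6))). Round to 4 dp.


|cross product| = 289.59
|line direction| = sqrt(729.61) = 27.0113
Distance = 289.59/sqrt(729.61) = 10.7211

10.7211


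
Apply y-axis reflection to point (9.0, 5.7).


Reflection over y-axis: (x,y) -> (-x,y)
(9, 5.7) -> (-9, 5.7)

(-9, 5.7)


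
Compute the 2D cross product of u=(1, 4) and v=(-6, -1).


u x v = u_x*v_y - u_y*v_x = 1*(-1) - 4*(-6)
= (-1) - (-24) = 23

23


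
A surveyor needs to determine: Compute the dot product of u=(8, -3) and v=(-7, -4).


u . v = u_x*v_x + u_y*v_y = 8*(-7) + (-3)*(-4)
= (-56) + 12 = -44

-44


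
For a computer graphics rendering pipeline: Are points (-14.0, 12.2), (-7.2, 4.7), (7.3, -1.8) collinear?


Cross product: ((-7.2)-(-14))*((-1.8)-12.2) - (4.7-12.2)*(7.3-(-14))
= 64.55

No, not collinear


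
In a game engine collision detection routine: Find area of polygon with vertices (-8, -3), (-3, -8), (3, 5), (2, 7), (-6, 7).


Shoelace sum: ((-8)*(-8) - (-3)*(-3)) + ((-3)*5 - 3*(-8)) + (3*7 - 2*5) + (2*7 - (-6)*7) + ((-6)*(-3) - (-8)*7)
= 205
Area = |205|/2 = 102.5

102.5


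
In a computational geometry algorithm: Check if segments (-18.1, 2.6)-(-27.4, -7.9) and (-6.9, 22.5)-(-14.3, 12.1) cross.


Cross products: d1=30.78, d2=11.76, d3=-67.47, d4=-48.45
d1*d2 < 0 and d3*d4 < 0? no

No, they don't intersect


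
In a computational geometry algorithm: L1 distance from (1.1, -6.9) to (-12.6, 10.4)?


|1.1-(-12.6)| + |(-6.9)-10.4| = 13.7 + 17.3 = 31

31


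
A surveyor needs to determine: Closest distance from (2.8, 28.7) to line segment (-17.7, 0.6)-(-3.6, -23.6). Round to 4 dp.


Project P onto AB: t = 0 (clamped to [0,1])
Closest point on segment: (-17.7, 0.6)
Distance: 34.783

34.783


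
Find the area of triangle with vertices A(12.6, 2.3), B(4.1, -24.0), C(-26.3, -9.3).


Area = |x_A(y_B-y_C) + x_B(y_C-y_A) + x_C(y_A-y_B)|/2
= |(-185.22) + (-47.56) + (-691.69)|/2
= 924.47/2 = 462.235

462.235
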